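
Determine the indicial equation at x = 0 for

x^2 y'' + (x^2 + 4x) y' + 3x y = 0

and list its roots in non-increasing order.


Divide by x^2 to reach normal form y'' + P_1(x) y' + P_2(x) y = 0 with P_1(x) = 1 + 4/x and P_2(x) = 3/x.
x = 0 is a singular point because the y'-coefficient 1 + 4/x has a pole at x = 0 and the y-coefficient 3/x has a pole at x = 0.
It is a regular singular point because x P_1(x) = p(x) = x + 4 and x^2 P_2(x) = q(x) = 3x are polynomials, hence analytic at x = 0.
p(0) = 4,  q(0) = 0.
Indicial equation: r(r-1) + p(0) r + q(0) = 0, i.e. r^2 + (p(0) - 1) r + q(0) = 0, i.e. r^2 + 3 r = 0.
Discriminant: (3)^2 - 4(0) = 9, so r = (-3 ± 3)/2.
Solving: r_1 = 0, r_2 = -3.

indicial: r^2 + 3 r = 0; roots r_1 = 0, r_2 = -3


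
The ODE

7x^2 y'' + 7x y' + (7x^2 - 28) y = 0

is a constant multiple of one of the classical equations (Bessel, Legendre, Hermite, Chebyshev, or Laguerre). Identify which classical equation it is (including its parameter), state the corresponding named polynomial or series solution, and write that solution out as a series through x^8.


All three coefficients share the factor 7; dividing through by 7 gives  x^2 y'' + x y' + (x^2 - 4) y = 0.
This matches the Bessel equation x^2 y'' + x y' + (x^2 - nu^2) y = 0 with nu^2 = 4, so nu = 2; the solution bounded at x = 0 is J_2(x).
Frobenius at x = 0: indicial roots ±nu; for r = nu the recurrence k(k + 2nu) c_k = -c_{k-2} gives the standard series J_nu(x) = sum_{k>=0} (-1)^k / (k! (k+nu)!) (x/2)^(2k+nu). Evaluate the first 4 terms:
  k = 0: (-1)^0 / (0! * 2! * 2^2) x^2 = 1/(1*2*4) x^2 = (1/8) x^2
  k = 1: (-1)^1 / (1! * 3! * 2^4) x^4 = -1/(1*6*16) x^4 = (-1/96) x^4
  k = 2: (-1)^2 / (2! * 4! * 2^6) x^6 = 1/(2*24*64) x^6 = (1/3072) x^6
  k = 3: (-1)^3 / (3! * 5! * 2^8) x^8 = -1/(6*120*256) x^8 = (-1/184320) x^8
Hence J_2(x) = -x^8/184320 + x^6/3072 - x^4/96 + x^2/8 + ....

J_2(x); series = -x^8/184320 + x^6/3072 - x^4/96 + x^2/8


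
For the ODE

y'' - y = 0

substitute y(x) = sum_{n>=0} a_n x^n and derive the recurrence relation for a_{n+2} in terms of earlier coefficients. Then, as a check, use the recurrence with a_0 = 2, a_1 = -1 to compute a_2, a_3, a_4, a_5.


Substitute y = sum_n a_n x^n into y'' + (const) y = 0.
y''(x) = sum_{n>=0} (n+2)(n+1) a_{n+2} x^n.
The ODE becomes sum_n [(n+2)(n+1) a_{n+2} - 1 a_n] x^n = 0.
Setting each coefficient to zero gives the recurrence:
  (n+2)(n+1) a_{n+2} - 1 a_n = 0,
  a_{n+2} = 1 / ((n+1)(n+2)) a_n.

Check with a_0 = 2, a_1 = -1 (apply the recurrence for n = 0, 1, 2, 3): a_0 = 2, a_1 = -1, a_2 = 1, a_3 = -1/6, a_4 = 1/12, a_5 = -1/120.

a_{n+2} = 1/((n+1)(n+2)) * a_n; check: a_0 = 2, a_1 = -1, a_2 = 1, a_3 = -1/6, a_4 = 1/12, a_5 = -1/120


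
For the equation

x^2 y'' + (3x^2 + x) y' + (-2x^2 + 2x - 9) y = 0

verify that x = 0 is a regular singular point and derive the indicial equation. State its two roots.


Divide by x^2 to reach normal form y'' + P_1(x) y' + P_2(x) y = 0 with P_1(x) = 3 + 1/x and P_2(x) = -2 + 2/x - 9/x^2.
x = 0 is a singular point because the y'-coefficient 3 + 1/x has a pole at x = 0 and the y-coefficient -2 + 2/x - 9/x^2 has a pole at x = 0.
It is a regular singular point because x P_1(x) = p(x) = 3x + 1 and x^2 P_2(x) = q(x) = -2x^2 + 2x - 9 are polynomials, hence analytic at x = 0.
p(0) = 1,  q(0) = -9.
Indicial equation: r(r-1) + p(0) r + q(0) = 0, i.e. r^2 + (p(0) - 1) r + q(0) = 0, i.e. r^2 - 9 = 0.
Discriminant: (0)^2 - 4(-9) = 36, so r = (0 ± 6)/2.
Solving: r_1 = 3, r_2 = -3.

indicial: r^2 - 9 = 0; roots r_1 = 3, r_2 = -3


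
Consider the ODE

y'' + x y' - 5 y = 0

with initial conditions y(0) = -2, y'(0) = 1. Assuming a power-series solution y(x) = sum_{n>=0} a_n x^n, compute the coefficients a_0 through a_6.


Ansatz: y(x) = sum_{n>=0} a_n x^n, so y'(x) = sum_{n>=1} n a_n x^(n-1) and y''(x) = sum_{n>=2} n(n-1) a_n x^(n-2).
Substitute into P(x) y'' + Q(x) y' + R(x) y = 0 with P(x) = 1, Q(x) = x, R(x) = -5, and match powers of x.
Initial conditions: a_0 = -2, a_1 = 1.
Setting the coefficient of each power of x to zero and solving order by order (substituting the coefficients already found):
  x^0: 2 a_2 - 5 a_0 = 0  ->  2 a_2 = 5 a_0 = -10  ->  a_2 = -5
  x^1: 6 a_3 - 4 a_1 = 0  ->  6 a_3 = 4 a_1 = 4  ->  a_3 = 2/3
  x^2: 12 a_4 - 3 a_2 = 0  ->  12 a_4 = 3 a_2 = -15  ->  a_4 = -5/4
  x^3: 20 a_5 - 2 a_3 = 0  ->  20 a_5 = 2 a_3 = 4/3  ->  a_5 = 1/15
  x^4: 30 a_6 - a_4 = 0  ->  30 a_6 = a_4 = -5/4  ->  a_6 = -1/24
Truncated series: y(x) = -2 + x - 5 x^2 + (2/3) x^3 - (5/4) x^4 + (1/15) x^5 - (1/24) x^6 + O(x^7).

a_0 = -2; a_1 = 1; a_2 = -5; a_3 = 2/3; a_4 = -5/4; a_5 = 1/15; a_6 = -1/24


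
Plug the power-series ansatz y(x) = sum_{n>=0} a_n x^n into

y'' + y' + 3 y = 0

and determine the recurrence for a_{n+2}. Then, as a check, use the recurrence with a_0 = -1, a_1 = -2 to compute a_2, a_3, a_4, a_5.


Substitute y = sum_n a_n x^n.
y''(x) has coefficient (n+2)(n+1) a_{n+2} at x^n;
y'(x) has coefficient (n+1) a_{n+1} at x^n;
3 y(x) has coefficient 3 a_n at x^n.
Matching x^n: (n+2)(n+1) a_{n+2} + (n+1) a_{n+1} + 3 a_n = 0.
Thus a_{n+2} = [-(n+1) a_{n+1} - 3 a_n] / ((n+1)(n+2)).

Check with a_0 = -1, a_1 = -2 (apply the recurrence for n = 0, 1, 2, 3): a_0 = -1, a_1 = -2, a_2 = 5/2, a_3 = 1/6, a_4 = -2/3, a_5 = 13/120.

a_(n+2) = [-(n+1) a_(n+1) - 3 a_n] / ((n+1)(n+2)); check: a_0 = -1, a_1 = -2, a_2 = 5/2, a_3 = 1/6, a_4 = -2/3, a_5 = 13/120


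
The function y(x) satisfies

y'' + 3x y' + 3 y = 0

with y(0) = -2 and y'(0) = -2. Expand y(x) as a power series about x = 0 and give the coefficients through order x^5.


Ansatz: y(x) = sum_{n>=0} a_n x^n, so y'(x) = sum_{n>=1} n a_n x^(n-1) and y''(x) = sum_{n>=2} n(n-1) a_n x^(n-2).
Substitute into P(x) y'' + Q(x) y' + R(x) y = 0 with P(x) = 1, Q(x) = 3x, R(x) = 3, and match powers of x.
Initial conditions: a_0 = -2, a_1 = -2.
Setting the coefficient of each power of x to zero and solving order by order (substituting the coefficients already found):
  x^0: 2 a_2 + 3 a_0 = 0  ->  2 a_2 = -3 a_0 = 6  ->  a_2 = 3
  x^1: 6 a_3 + 6 a_1 = 0  ->  6 a_3 = -6 a_1 = 12  ->  a_3 = 2
  x^2: 12 a_4 + 9 a_2 = 0  ->  12 a_4 = -9 a_2 = -27  ->  a_4 = -9/4
  x^3: 20 a_5 + 12 a_3 = 0  ->  20 a_5 = -12 a_3 = -24  ->  a_5 = -6/5
Truncated series: y(x) = -2 - 2 x + 3 x^2 + 2 x^3 - (9/4) x^4 - (6/5) x^5 + O(x^6).

a_0 = -2; a_1 = -2; a_2 = 3; a_3 = 2; a_4 = -9/4; a_5 = -6/5


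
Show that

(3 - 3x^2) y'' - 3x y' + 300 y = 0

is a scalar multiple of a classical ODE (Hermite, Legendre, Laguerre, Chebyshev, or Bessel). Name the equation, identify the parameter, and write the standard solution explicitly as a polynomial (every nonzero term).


All three coefficients share the factor 3; dividing through by 3 gives  (1 - x^2) y'' - x y' + 100 y = 0.
This matches the Chebyshev equation (1 - x^2) y'' - x y' + n^2 y = 0 (note the -x y' term, not -2x y') with n^2 = 100, so n = 10; the polynomial solution is T_10(x).
With y = sum_k a_k x^k, matching x^k gives (k+2)(k+1) a_{k+2} = (k^2 - n^2) a_k = (k - 10)(k + 10) a_k. The right side vanishes at k = 10, so the series with the parity of 10 terminates at degree 10.
Standard normalization: leading coefficient of T_n is 2^(n-1), so a_10 = 2^9 = 512. Work downward with a_k = (k+1)(k+2) a_{k+2} / ((k - 10)(k + 10)):
  a_8 = (9)(10)(512) / ((8 - 10)(8 + 10)) = 46080/(-36) = -1280
  a_6 = (7)(8)(-1280) / ((6 - 10)(6 + 10)) = -71680/(-64) = 1120
  a_4 = (5)(6)(1120) / ((4 - 10)(4 + 10)) = 33600/(-84) = -400
  a_2 = (3)(4)(-400) / ((2 - 10)(2 + 10)) = -4800/(-96) = 50
  a_0 = (1)(2)(50) / ((0 - 10)(0 + 10)) = 100/(-100) = -1
Hence T_10(x) = 512 x^10 - 1280 x^8 + 1120 x^6 - 400 x^4 + 50 x^2 - 1.

T_10(x); series = 512 x^10 - 1280 x^8 + 1120 x^6 - 400 x^4 + 50 x^2 - 1


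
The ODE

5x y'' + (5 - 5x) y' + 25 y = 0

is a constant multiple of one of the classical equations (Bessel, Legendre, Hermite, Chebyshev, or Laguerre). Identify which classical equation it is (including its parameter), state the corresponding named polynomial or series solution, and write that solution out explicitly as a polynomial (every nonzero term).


All three coefficients share the factor 5; dividing through by 5 gives  x y'' + (1 - x) y' + 5 y = 0.
This matches the Laguerre equation x y'' + (1 - x) y' + n y = 0 with n = 5; the polynomial solution is L_5(x).
With y = sum_k a_k x^k, matching x^k gives (k+1)k a_{k+1} + (k+1) a_{k+1} - k a_k + n a_k = 0, i.e. (k+1)^2 a_{k+1} = (k - n) a_k = (k - 5) a_k. The right side vanishes at k = 5, so the series terminates at degree 5.
Standard normalization L_n(0) = 1 gives a_0 = 1. Work upward with a_{k+1} = (k - 5) a_k / (k+1)^2:
  a_1 = (0 - 5)(1) / 1^2 = -5/1 = -5
  a_2 = (1 - 5)(-5) / 2^2 = 20/4 = 5
  a_3 = (2 - 5)(5) / 3^2 = -15/9 = -5/3
  a_4 = (3 - 5)(-5/3) / 4^2 = (10/3)/16 = 5/24
  a_5 = (4 - 5)(5/24) / 5^2 = (-5/24)/25 = -1/120
Hence L_5(x) = -x^5/120 + 5 x^4/24 - 5 x^3/3 + 5 x^2 - 5 x + 1.

L_5(x); series = -x^5/120 + 5 x^4/24 - 5 x^3/3 + 5 x^2 - 5 x + 1


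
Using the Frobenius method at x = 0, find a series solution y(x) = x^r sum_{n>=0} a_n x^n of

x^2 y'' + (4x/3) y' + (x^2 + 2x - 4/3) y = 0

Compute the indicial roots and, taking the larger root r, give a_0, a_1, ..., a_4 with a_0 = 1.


Write in Frobenius form y'' + (p(x)/x) y' + (q(x)/x^2) y = 0:
  p(x) = 4/3,  q(x) = x^2 + 2x - 4/3.
Indicial equation: r(r-1) + (4/3) r + (-4/3) = 0 -> roots r_1 = 1, r_2 = -4/3.
Take r = r_1 = 1. Let y(x) = x^r sum_{n>=0} a_n x^n with a_0 = 1.
Substitute y = x^r sum a_n x^n and match x^{r+n}. The recurrence is
  D(n) a_n + 2 a_{n-1} + 1 a_{n-2} = 0,  where D(n) = (r+n)(r+n-1) + (4/3)(r+n) + (-4/3).
  a_n = [-2 a_{n-1} - 1 a_{n-2}] / D(n).
Since the indicial polynomial factors as (r - r_1)(r - r_2), D(n) = (r_1 + n - r_1)(r_1 + n - r_2) = n(n + 7/3).
Evaluating step by step (a_0 = 1):
  n = 1: D(1) = 1(1 + 7/3) = 10/3; numerator = -2(1) = -2; a_1 = (-2)/(10/3) = -3/5
  n = 2: D(2) = 2(2 + 7/3) = 26/3; numerator = -2(-3/5) - 1(1) = 1/5; a_2 = (1/5)/(26/3) = 3/130
  n = 3: D(3) = 3(3 + 7/3) = 16; numerator = -2(3/130) - 1(-3/5) = 36/65; a_3 = (36/65)/(16) = 9/260
  n = 4: D(4) = 4(4 + 7/3) = 76/3; numerator = -2(9/260) - 1(3/130) = -6/65; a_4 = (-6/65)/(76/3) = -9/2470

r = 1; a_0 = 1; a_1 = -3/5; a_2 = 3/130; a_3 = 9/260; a_4 = -9/2470


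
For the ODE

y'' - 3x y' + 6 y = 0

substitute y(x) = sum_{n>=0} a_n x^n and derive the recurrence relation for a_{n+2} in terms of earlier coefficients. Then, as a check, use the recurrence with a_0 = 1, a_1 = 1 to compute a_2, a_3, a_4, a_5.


Substitute y = sum_n a_n x^n.
y''(x) has coefficient (n+2)(n+1) a_{n+2} at x^n;
-3 x y'(x) has coefficient -3 n a_n at x^n (shift);
6 y(x) has coefficient 6 a_n at x^n.
Matching x^n: (n+2)(n+1) a_{n+2} + (-3n + 6) a_n = 0.
Thus a_{n+2} = (3n - 6) / ((n+1)(n+2)) * a_n.

Check with a_0 = 1, a_1 = 1 (apply the recurrence for n = 0, 1, 2, 3): a_0 = 1, a_1 = 1, a_2 = -3, a_3 = -1/2, a_4 = 0, a_5 = -3/40.

a_(n+2) = (3n - 6) / ((n+1)(n+2)) * a_n; check: a_0 = 1, a_1 = 1, a_2 = -3, a_3 = -1/2, a_4 = 0, a_5 = -3/40


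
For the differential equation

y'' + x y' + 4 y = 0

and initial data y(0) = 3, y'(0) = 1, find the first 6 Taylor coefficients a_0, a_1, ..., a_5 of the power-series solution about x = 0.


Ansatz: y(x) = sum_{n>=0} a_n x^n, so y'(x) = sum_{n>=1} n a_n x^(n-1) and y''(x) = sum_{n>=2} n(n-1) a_n x^(n-2).
Substitute into P(x) y'' + Q(x) y' + R(x) y = 0 with P(x) = 1, Q(x) = x, R(x) = 4, and match powers of x.
Initial conditions: a_0 = 3, a_1 = 1.
Setting the coefficient of each power of x to zero and solving order by order (substituting the coefficients already found):
  x^0: 2 a_2 + 4 a_0 = 0  ->  2 a_2 = -4 a_0 = -12  ->  a_2 = -6
  x^1: 6 a_3 + 5 a_1 = 0  ->  6 a_3 = -5 a_1 = -5  ->  a_3 = -5/6
  x^2: 12 a_4 + 6 a_2 = 0  ->  12 a_4 = -6 a_2 = 36  ->  a_4 = 3
  x^3: 20 a_5 + 7 a_3 = 0  ->  20 a_5 = -7 a_3 = 35/6  ->  a_5 = 7/24
Truncated series: y(x) = 3 + x - 6 x^2 - (5/6) x^3 + 3 x^4 + (7/24) x^5 + O(x^6).

a_0 = 3; a_1 = 1; a_2 = -6; a_3 = -5/6; a_4 = 3; a_5 = 7/24


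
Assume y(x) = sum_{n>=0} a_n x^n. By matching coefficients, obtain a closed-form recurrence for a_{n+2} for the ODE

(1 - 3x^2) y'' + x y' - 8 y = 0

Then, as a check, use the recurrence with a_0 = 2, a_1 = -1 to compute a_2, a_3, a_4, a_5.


Substitute y = sum_n a_n x^n.
(1 - 3 x^2) y'' contributes (n+2)(n+1) a_{n+2} - 3 n(n-1) a_n at x^n.
x y'(x) contributes n a_n at x^n.
-8 y(x) contributes -8 a_n at x^n.
Matching x^n: (n+2)(n+1) a_{n+2} + (-3 n(n-1) + n - 8) a_n = 0.
Thus a_{n+2} = (3 n(n-1) - n + 8) / ((n+1)(n+2)) * a_n.

Check with a_0 = 2, a_1 = -1 (apply the recurrence for n = 0, 1, 2, 3): a_0 = 2, a_1 = -1, a_2 = 8, a_3 = -7/6, a_4 = 8, a_5 = -161/120.

a_(n+2) = (3 n(n-1) - n + 8) / ((n+1)(n+2)) * a_n; check: a_0 = 2, a_1 = -1, a_2 = 8, a_3 = -7/6, a_4 = 8, a_5 = -161/120


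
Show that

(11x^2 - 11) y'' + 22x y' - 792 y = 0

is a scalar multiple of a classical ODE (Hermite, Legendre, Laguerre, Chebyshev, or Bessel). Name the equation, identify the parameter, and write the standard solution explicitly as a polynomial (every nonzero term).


All three coefficients share the factor -11; dividing through by -11 gives  (1 - x^2) y'' - 2x y' + 72 y = 0.
This matches the Legendre equation (1 - x^2) y'' - 2x y' + n(n+1) y = 0 (note the -2x y' term) with n(n+1) = 72, so n = 8; the polynomial solution is P_8(x).
With y = sum_k a_k x^k, matching x^k gives (k+2)(k+1) a_{k+2} = [k(k+1) - n(n+1)] a_k = (k - 8)(k + 9) a_k. The right side vanishes at k = 8, so the series with the parity of 8 terminates at degree 8.
Standard normalization (P_n(1) = 1): leading coefficient (2n)!/(2^n (n!)^2) = 20922789888000/(256*1625702400) = 6435/128, so a_8 = 6435/128. Work downward with a_k = (k+1)(k+2) a_{k+2} / ((k - 8)(k + 9)):
  a_6 = (7)(8)(6435/128) / ((6 - 8)(6 + 9)) = (45045/16)/(-30) = -3003/32
  a_4 = (5)(6)(-3003/32) / ((4 - 8)(4 + 9)) = (-45045/16)/(-52) = 3465/64
  a_2 = (3)(4)(3465/64) / ((2 - 8)(2 + 9)) = (10395/16)/(-66) = -315/32
  a_0 = (1)(2)(-315/32) / ((0 - 8)(0 + 9)) = (-315/16)/(-72) = 35/128
Hence P_8(x) = 6435 x^8/128 - 3003 x^6/32 + 3465 x^4/64 - 315 x^2/32 + 35/128.

P_8(x); series = 6435 x^8/128 - 3003 x^6/32 + 3465 x^4/64 - 315 x^2/32 + 35/128


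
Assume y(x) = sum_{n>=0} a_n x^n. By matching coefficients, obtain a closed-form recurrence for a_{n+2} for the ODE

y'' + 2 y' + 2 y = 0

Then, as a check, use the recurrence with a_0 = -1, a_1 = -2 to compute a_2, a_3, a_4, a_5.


Substitute y = sum_n a_n x^n.
y''(x) has coefficient (n+2)(n+1) a_{n+2} at x^n;
2 y'(x) has coefficient 2 (n+1) a_{n+1} at x^n;
2 y(x) has coefficient 2 a_n at x^n.
Matching x^n: (n+2)(n+1) a_{n+2} + 2 (n+1) a_{n+1} + 2 a_n = 0.
Thus a_{n+2} = [-2 (n+1) a_{n+1} - 2 a_n] / ((n+1)(n+2)).

Check with a_0 = -1, a_1 = -2 (apply the recurrence for n = 0, 1, 2, 3): a_0 = -1, a_1 = -2, a_2 = 3, a_3 = -4/3, a_4 = 1/6, a_5 = 1/15.

a_(n+2) = [-2 (n+1) a_(n+1) - 2 a_n] / ((n+1)(n+2)); check: a_0 = -1, a_1 = -2, a_2 = 3, a_3 = -4/3, a_4 = 1/6, a_5 = 1/15


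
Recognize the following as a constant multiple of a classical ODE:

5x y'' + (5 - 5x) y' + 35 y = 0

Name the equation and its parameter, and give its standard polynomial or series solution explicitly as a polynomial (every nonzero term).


All three coefficients share the factor 5; dividing through by 5 gives  x y'' + (1 - x) y' + 7 y = 0.
This matches the Laguerre equation x y'' + (1 - x) y' + n y = 0 with n = 7; the polynomial solution is L_7(x).
With y = sum_k a_k x^k, matching x^k gives (k+1)k a_{k+1} + (k+1) a_{k+1} - k a_k + n a_k = 0, i.e. (k+1)^2 a_{k+1} = (k - n) a_k = (k - 7) a_k. The right side vanishes at k = 7, so the series terminates at degree 7.
Standard normalization L_n(0) = 1 gives a_0 = 1. Work upward with a_{k+1} = (k - 7) a_k / (k+1)^2:
  a_1 = (0 - 7)(1) / 1^2 = -7/1 = -7
  a_2 = (1 - 7)(-7) / 2^2 = 42/4 = 21/2
  a_3 = (2 - 7)(21/2) / 3^2 = (-105/2)/9 = -35/6
  a_4 = (3 - 7)(-35/6) / 4^2 = (70/3)/16 = 35/24
  a_5 = (4 - 7)(35/24) / 5^2 = (-35/8)/25 = -7/40
  a_6 = (5 - 7)(-7/40) / 6^2 = (7/20)/36 = 7/720
  a_7 = (6 - 7)(7/720) / 7^2 = (-7/720)/49 = -1/5040
Hence L_7(x) = -x^7/5040 + 7 x^6/720 - 7 x^5/40 + 35 x^4/24 - 35 x^3/6 + 21 x^2/2 - 7 x + 1.

L_7(x); series = -x^7/5040 + 7 x^6/720 - 7 x^5/40 + 35 x^4/24 - 35 x^3/6 + 21 x^2/2 - 7 x + 1


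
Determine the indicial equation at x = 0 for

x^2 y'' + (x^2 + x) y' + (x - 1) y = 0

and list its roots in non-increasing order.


Divide by x^2 to reach normal form y'' + P_1(x) y' + P_2(x) y = 0 with P_1(x) = 1 + 1/x and P_2(x) = 1/x - 1/x^2.
x = 0 is a singular point because the y'-coefficient 1 + 1/x has a pole at x = 0 and the y-coefficient 1/x - 1/x^2 has a pole at x = 0.
It is a regular singular point because x P_1(x) = p(x) = x + 1 and x^2 P_2(x) = q(x) = x - 1 are polynomials, hence analytic at x = 0.
p(0) = 1,  q(0) = -1.
Indicial equation: r(r-1) + p(0) r + q(0) = 0, i.e. r^2 + (p(0) - 1) r + q(0) = 0, i.e. r^2 - 1 = 0.
Discriminant: (0)^2 - 4(-1) = 4, so r = (0 ± 2)/2.
Solving: r_1 = 1, r_2 = -1.

indicial: r^2 - 1 = 0; roots r_1 = 1, r_2 = -1


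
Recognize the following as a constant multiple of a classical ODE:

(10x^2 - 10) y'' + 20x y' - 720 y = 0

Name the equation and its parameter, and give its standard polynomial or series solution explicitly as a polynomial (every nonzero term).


All three coefficients share the factor -10; dividing through by -10 gives  (1 - x^2) y'' - 2x y' + 72 y = 0.
This matches the Legendre equation (1 - x^2) y'' - 2x y' + n(n+1) y = 0 (note the -2x y' term) with n(n+1) = 72, so n = 8; the polynomial solution is P_8(x).
With y = sum_k a_k x^k, matching x^k gives (k+2)(k+1) a_{k+2} = [k(k+1) - n(n+1)] a_k = (k - 8)(k + 9) a_k. The right side vanishes at k = 8, so the series with the parity of 8 terminates at degree 8.
Standard normalization (P_n(1) = 1): leading coefficient (2n)!/(2^n (n!)^2) = 20922789888000/(256*1625702400) = 6435/128, so a_8 = 6435/128. Work downward with a_k = (k+1)(k+2) a_{k+2} / ((k - 8)(k + 9)):
  a_6 = (7)(8)(6435/128) / ((6 - 8)(6 + 9)) = (45045/16)/(-30) = -3003/32
  a_4 = (5)(6)(-3003/32) / ((4 - 8)(4 + 9)) = (-45045/16)/(-52) = 3465/64
  a_2 = (3)(4)(3465/64) / ((2 - 8)(2 + 9)) = (10395/16)/(-66) = -315/32
  a_0 = (1)(2)(-315/32) / ((0 - 8)(0 + 9)) = (-315/16)/(-72) = 35/128
Hence P_8(x) = 6435 x^8/128 - 3003 x^6/32 + 3465 x^4/64 - 315 x^2/32 + 35/128.

P_8(x); series = 6435 x^8/128 - 3003 x^6/32 + 3465 x^4/64 - 315 x^2/32 + 35/128


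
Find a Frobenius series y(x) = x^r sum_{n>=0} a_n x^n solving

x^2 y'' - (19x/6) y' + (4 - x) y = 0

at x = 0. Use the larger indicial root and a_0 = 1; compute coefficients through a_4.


Write in Frobenius form y'' + (p(x)/x) y' + (q(x)/x^2) y = 0:
  p(x) = -19/6,  q(x) = 4 - x.
Indicial equation: r(r-1) + (-19/6) r + (4) = 0 -> roots r_1 = 8/3, r_2 = 3/2.
Take r = r_1 = 8/3. Let y(x) = x^r sum_{n>=0} a_n x^n with a_0 = 1.
Substitute y = x^r sum a_n x^n and match x^{r+n}. The recurrence is
  D(n) a_n - 1 a_{n-1} = 0,  where D(n) = (r+n)(r+n-1) + (-19/6)(r+n) + (4).
  a_n = 1 / D(n) * a_{n-1}.
Since the indicial polynomial factors as (r - r_1)(r - r_2), D(n) = (r_1 + n - r_1)(r_1 + n - r_2) = n(n + 7/6).
Evaluating step by step (a_0 = 1):
  n = 1: D(1) = 1(1 + 7/6) = 13/6; numerator = 1(1) = 1; a_1 = (1)/(13/6) = 6/13
  n = 2: D(2) = 2(2 + 7/6) = 19/3; numerator = 1(6/13) = 6/13; a_2 = (6/13)/(19/3) = 18/247
  n = 3: D(3) = 3(3 + 7/6) = 25/2; numerator = 1(18/247) = 18/247; a_3 = (18/247)/(25/2) = 36/6175
  n = 4: D(4) = 4(4 + 7/6) = 62/3; numerator = 1(36/6175) = 36/6175; a_4 = (36/6175)/(62/3) = 54/191425

r = 8/3; a_0 = 1; a_1 = 6/13; a_2 = 18/247; a_3 = 36/6175; a_4 = 54/191425


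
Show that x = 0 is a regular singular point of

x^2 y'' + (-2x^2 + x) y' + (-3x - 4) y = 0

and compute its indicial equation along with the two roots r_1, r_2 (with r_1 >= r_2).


Divide by x^2 to reach normal form y'' + P_1(x) y' + P_2(x) y = 0 with P_1(x) = -2 + 1/x and P_2(x) = -3/x - 4/x^2.
x = 0 is a singular point because the y'-coefficient -2 + 1/x has a pole at x = 0 and the y-coefficient -3/x - 4/x^2 has a pole at x = 0.
It is a regular singular point because x P_1(x) = p(x) = 1 - 2x and x^2 P_2(x) = q(x) = -3x - 4 are polynomials, hence analytic at x = 0.
p(0) = 1,  q(0) = -4.
Indicial equation: r(r-1) + p(0) r + q(0) = 0, i.e. r^2 + (p(0) - 1) r + q(0) = 0, i.e. r^2 - 4 = 0.
Discriminant: (0)^2 - 4(-4) = 16, so r = (0 ± 4)/2.
Solving: r_1 = 2, r_2 = -2.

indicial: r^2 - 4 = 0; roots r_1 = 2, r_2 = -2


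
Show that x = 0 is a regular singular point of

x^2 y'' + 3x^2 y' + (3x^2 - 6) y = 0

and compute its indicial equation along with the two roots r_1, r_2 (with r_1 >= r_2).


Divide by x^2 to reach normal form y'' + P_1(x) y' + P_2(x) y = 0 with P_1(x) = 3 and P_2(x) = 3 - 6/x^2.
x = 0 is a singular point because the y-coefficient 3 - 6/x^2 has a pole at x = 0.
It is a regular singular point because x P_1(x) = p(x) = 3x and x^2 P_2(x) = q(x) = 3x^2 - 6 are polynomials, hence analytic at x = 0.
p(0) = 0,  q(0) = -6.
Indicial equation: r(r-1) + p(0) r + q(0) = 0, i.e. r^2 + (p(0) - 1) r + q(0) = 0, i.e. r^2 - 1 r - 6 = 0.
Discriminant: (-1)^2 - 4(-6) = 25, so r = (1 ± 5)/2.
Solving: r_1 = 3, r_2 = -2.

indicial: r^2 - 1 r - 6 = 0; roots r_1 = 3, r_2 = -2


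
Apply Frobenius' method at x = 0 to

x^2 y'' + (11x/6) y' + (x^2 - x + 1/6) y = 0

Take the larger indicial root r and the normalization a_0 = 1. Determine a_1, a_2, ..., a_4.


Write in Frobenius form y'' + (p(x)/x) y' + (q(x)/x^2) y = 0:
  p(x) = 11/6,  q(x) = x^2 - x + 1/6.
Indicial equation: r(r-1) + (11/6) r + (1/6) = 0 -> roots r_1 = -1/3, r_2 = -1/2.
Take r = r_1 = -1/3. Let y(x) = x^r sum_{n>=0} a_n x^n with a_0 = 1.
Substitute y = x^r sum a_n x^n and match x^{r+n}. The recurrence is
  D(n) a_n - 1 a_{n-1} + 1 a_{n-2} = 0,  where D(n) = (r+n)(r+n-1) + (11/6)(r+n) + (1/6).
  a_n = [1 a_{n-1} - 1 a_{n-2}] / D(n).
Since the indicial polynomial factors as (r - r_1)(r - r_2), D(n) = (r_1 + n - r_1)(r_1 + n - r_2) = n(n + 1/6).
Evaluating step by step (a_0 = 1):
  n = 1: D(1) = 1(1 + 1/6) = 7/6; numerator = 1(1) = 1; a_1 = (1)/(7/6) = 6/7
  n = 2: D(2) = 2(2 + 1/6) = 13/3; numerator = 1(6/7) - 1(1) = -1/7; a_2 = (-1/7)/(13/3) = -3/91
  n = 3: D(3) = 3(3 + 1/6) = 19/2; numerator = 1(-3/91) - 1(6/7) = -81/91; a_3 = (-81/91)/(19/2) = -162/1729
  n = 4: D(4) = 4(4 + 1/6) = 50/3; numerator = 1(-162/1729) - 1(-3/91) = -15/247; a_4 = (-15/247)/(50/3) = -9/2470

r = -1/3; a_0 = 1; a_1 = 6/7; a_2 = -3/91; a_3 = -162/1729; a_4 = -9/2470


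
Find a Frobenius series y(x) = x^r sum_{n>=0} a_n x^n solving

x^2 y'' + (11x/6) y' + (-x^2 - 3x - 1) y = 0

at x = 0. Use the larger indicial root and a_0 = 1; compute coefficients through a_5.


Write in Frobenius form y'' + (p(x)/x) y' + (q(x)/x^2) y = 0:
  p(x) = 11/6,  q(x) = -x^2 - 3x - 1.
Indicial equation: r(r-1) + (11/6) r + (-1) = 0 -> roots r_1 = 2/3, r_2 = -3/2.
Take r = r_1 = 2/3. Let y(x) = x^r sum_{n>=0} a_n x^n with a_0 = 1.
Substitute y = x^r sum a_n x^n and match x^{r+n}. The recurrence is
  D(n) a_n - 3 a_{n-1} - 1 a_{n-2} = 0,  where D(n) = (r+n)(r+n-1) + (11/6)(r+n) + (-1).
  a_n = [3 a_{n-1} + 1 a_{n-2}] / D(n).
Since the indicial polynomial factors as (r - r_1)(r - r_2), D(n) = (r_1 + n - r_1)(r_1 + n - r_2) = n(n + 13/6).
Evaluating step by step (a_0 = 1):
  n = 1: D(1) = 1(1 + 13/6) = 19/6; numerator = 3(1) = 3; a_1 = (3)/(19/6) = 18/19
  n = 2: D(2) = 2(2 + 13/6) = 25/3; numerator = 3(18/19) + 1(1) = 73/19; a_2 = (73/19)/(25/3) = 219/475
  n = 3: D(3) = 3(3 + 13/6) = 31/2; numerator = 3(219/475) + 1(18/19) = 1107/475; a_3 = (1107/475)/(31/2) = 2214/14725
  n = 4: D(4) = 4(4 + 13/6) = 74/3; numerator = 3(2214/14725) + 1(219/475) = 13431/14725; a_4 = (13431/14725)/(74/3) = 1089/29450
  n = 5: D(5) = 5(5 + 13/6) = 215/6; numerator = 3(1089/29450) + 1(2214/14725) = 81/310; a_5 = (81/310)/(215/6) = 243/33325

r = 2/3; a_0 = 1; a_1 = 18/19; a_2 = 219/475; a_3 = 2214/14725; a_4 = 1089/29450; a_5 = 243/33325


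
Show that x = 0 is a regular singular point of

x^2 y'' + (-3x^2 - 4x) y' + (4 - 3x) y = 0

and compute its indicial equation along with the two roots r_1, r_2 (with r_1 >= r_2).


Divide by x^2 to reach normal form y'' + P_1(x) y' + P_2(x) y = 0 with P_1(x) = -3 - 4/x and P_2(x) = -3/x + 4/x^2.
x = 0 is a singular point because the y'-coefficient -3 - 4/x has a pole at x = 0 and the y-coefficient -3/x + 4/x^2 has a pole at x = 0.
It is a regular singular point because x P_1(x) = p(x) = -3x - 4 and x^2 P_2(x) = q(x) = 4 - 3x are polynomials, hence analytic at x = 0.
p(0) = -4,  q(0) = 4.
Indicial equation: r(r-1) + p(0) r + q(0) = 0, i.e. r^2 + (p(0) - 1) r + q(0) = 0, i.e. r^2 - 5 r + 4 = 0.
Discriminant: (-5)^2 - 4(4) = 9, so r = (5 ± 3)/2.
Solving: r_1 = 4, r_2 = 1.

indicial: r^2 - 5 r + 4 = 0; roots r_1 = 4, r_2 = 1


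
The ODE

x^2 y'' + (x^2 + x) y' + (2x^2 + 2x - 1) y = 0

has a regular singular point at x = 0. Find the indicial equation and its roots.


Divide by x^2 to reach normal form y'' + P_1(x) y' + P_2(x) y = 0 with P_1(x) = 1 + 1/x and P_2(x) = 2 + 2/x - 1/x^2.
x = 0 is a singular point because the y'-coefficient 1 + 1/x has a pole at x = 0 and the y-coefficient 2 + 2/x - 1/x^2 has a pole at x = 0.
It is a regular singular point because x P_1(x) = p(x) = x + 1 and x^2 P_2(x) = q(x) = 2x^2 + 2x - 1 are polynomials, hence analytic at x = 0.
p(0) = 1,  q(0) = -1.
Indicial equation: r(r-1) + p(0) r + q(0) = 0, i.e. r^2 + (p(0) - 1) r + q(0) = 0, i.e. r^2 - 1 = 0.
Discriminant: (0)^2 - 4(-1) = 4, so r = (0 ± 2)/2.
Solving: r_1 = 1, r_2 = -1.

indicial: r^2 - 1 = 0; roots r_1 = 1, r_2 = -1


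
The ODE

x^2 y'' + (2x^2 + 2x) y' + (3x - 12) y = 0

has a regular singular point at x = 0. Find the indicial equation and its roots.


Divide by x^2 to reach normal form y'' + P_1(x) y' + P_2(x) y = 0 with P_1(x) = 2 + 2/x and P_2(x) = 3/x - 12/x^2.
x = 0 is a singular point because the y'-coefficient 2 + 2/x has a pole at x = 0 and the y-coefficient 3/x - 12/x^2 has a pole at x = 0.
It is a regular singular point because x P_1(x) = p(x) = 2x + 2 and x^2 P_2(x) = q(x) = 3x - 12 are polynomials, hence analytic at x = 0.
p(0) = 2,  q(0) = -12.
Indicial equation: r(r-1) + p(0) r + q(0) = 0, i.e. r^2 + (p(0) - 1) r + q(0) = 0, i.e. r^2 + 1 r - 12 = 0.
Discriminant: (1)^2 - 4(-12) = 49, so r = (-1 ± 7)/2.
Solving: r_1 = 3, r_2 = -4.

indicial: r^2 + 1 r - 12 = 0; roots r_1 = 3, r_2 = -4


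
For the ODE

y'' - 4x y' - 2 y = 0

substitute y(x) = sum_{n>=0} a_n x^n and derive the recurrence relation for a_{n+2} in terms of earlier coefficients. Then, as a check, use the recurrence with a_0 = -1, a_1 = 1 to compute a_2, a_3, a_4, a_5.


Substitute y = sum_n a_n x^n.
y''(x) has coefficient (n+2)(n+1) a_{n+2} at x^n;
-4 x y'(x) has coefficient -4 n a_n at x^n (shift);
-2 y(x) has coefficient -2 a_n at x^n.
Matching x^n: (n+2)(n+1) a_{n+2} + (-4n - 2) a_n = 0.
Thus a_{n+2} = (4n + 2) / ((n+1)(n+2)) * a_n.

Check with a_0 = -1, a_1 = 1 (apply the recurrence for n = 0, 1, 2, 3): a_0 = -1, a_1 = 1, a_2 = -1, a_3 = 1, a_4 = -5/6, a_5 = 7/10.

a_(n+2) = (4n + 2) / ((n+1)(n+2)) * a_n; check: a_0 = -1, a_1 = 1, a_2 = -1, a_3 = 1, a_4 = -5/6, a_5 = 7/10


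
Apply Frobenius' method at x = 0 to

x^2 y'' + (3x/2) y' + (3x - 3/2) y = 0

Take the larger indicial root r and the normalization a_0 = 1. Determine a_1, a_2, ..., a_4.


Write in Frobenius form y'' + (p(x)/x) y' + (q(x)/x^2) y = 0:
  p(x) = 3/2,  q(x) = 3x - 3/2.
Indicial equation: r(r-1) + (3/2) r + (-3/2) = 0 -> roots r_1 = 1, r_2 = -3/2.
Take r = r_1 = 1. Let y(x) = x^r sum_{n>=0} a_n x^n with a_0 = 1.
Substitute y = x^r sum a_n x^n and match x^{r+n}. The recurrence is
  D(n) a_n + 3 a_{n-1} = 0,  where D(n) = (r+n)(r+n-1) + (3/2)(r+n) + (-3/2).
  a_n = -3 / D(n) * a_{n-1}.
Since the indicial polynomial factors as (r - r_1)(r - r_2), D(n) = (r_1 + n - r_1)(r_1 + n - r_2) = n(n + 5/2).
Evaluating step by step (a_0 = 1):
  n = 1: D(1) = 1(1 + 5/2) = 7/2; numerator = -3(1) = -3; a_1 = (-3)/(7/2) = -6/7
  n = 2: D(2) = 2(2 + 5/2) = 9; numerator = -3(-6/7) = 18/7; a_2 = (18/7)/(9) = 2/7
  n = 3: D(3) = 3(3 + 5/2) = 33/2; numerator = -3(2/7) = -6/7; a_3 = (-6/7)/(33/2) = -4/77
  n = 4: D(4) = 4(4 + 5/2) = 26; numerator = -3(-4/77) = 12/77; a_4 = (12/77)/(26) = 6/1001

r = 1; a_0 = 1; a_1 = -6/7; a_2 = 2/7; a_3 = -4/77; a_4 = 6/1001


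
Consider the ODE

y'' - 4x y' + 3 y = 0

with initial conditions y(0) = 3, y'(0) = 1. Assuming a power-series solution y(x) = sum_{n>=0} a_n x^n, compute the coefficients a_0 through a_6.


Ansatz: y(x) = sum_{n>=0} a_n x^n, so y'(x) = sum_{n>=1} n a_n x^(n-1) and y''(x) = sum_{n>=2} n(n-1) a_n x^(n-2).
Substitute into P(x) y'' + Q(x) y' + R(x) y = 0 with P(x) = 1, Q(x) = -4x, R(x) = 3, and match powers of x.
Initial conditions: a_0 = 3, a_1 = 1.
Setting the coefficient of each power of x to zero and solving order by order (substituting the coefficients already found):
  x^0: 2 a_2 + 3 a_0 = 0  ->  2 a_2 = -3 a_0 = -9  ->  a_2 = -9/2
  x^1: 6 a_3 - a_1 = 0  ->  6 a_3 = a_1 = 1  ->  a_3 = 1/6
  x^2: 12 a_4 - 5 a_2 = 0  ->  12 a_4 = 5 a_2 = -45/2  ->  a_4 = -15/8
  x^3: 20 a_5 - 9 a_3 = 0  ->  20 a_5 = 9 a_3 = 3/2  ->  a_5 = 3/40
  x^4: 30 a_6 - 13 a_4 = 0  ->  30 a_6 = 13 a_4 = -195/8  ->  a_6 = -13/16
Truncated series: y(x) = 3 + x - (9/2) x^2 + (1/6) x^3 - (15/8) x^4 + (3/40) x^5 - (13/16) x^6 + O(x^7).

a_0 = 3; a_1 = 1; a_2 = -9/2; a_3 = 1/6; a_4 = -15/8; a_5 = 3/40; a_6 = -13/16


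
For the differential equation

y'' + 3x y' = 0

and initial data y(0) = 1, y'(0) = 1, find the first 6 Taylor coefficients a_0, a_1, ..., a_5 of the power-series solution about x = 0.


Ansatz: y(x) = sum_{n>=0} a_n x^n, so y'(x) = sum_{n>=1} n a_n x^(n-1) and y''(x) = sum_{n>=2} n(n-1) a_n x^(n-2).
Substitute into P(x) y'' + Q(x) y' + R(x) y = 0 with P(x) = 1, Q(x) = 3x, R(x) = 0, and match powers of x.
Initial conditions: a_0 = 1, a_1 = 1.
Setting the coefficient of each power of x to zero and solving order by order (substituting the coefficients already found):
  x^0: 2 a_2 = 0  ->  a_2 = 0
  x^1: 6 a_3 + 3 a_1 = 0  ->  6 a_3 = -3 a_1 = -3  ->  a_3 = -1/2
  x^2: 12 a_4 + 6 a_2 = 0  ->  12 a_4 = -6 a_2 = 0  ->  a_4 = 0
  x^3: 20 a_5 + 9 a_3 = 0  ->  20 a_5 = -9 a_3 = 9/2  ->  a_5 = 9/40
Truncated series: y(x) = 1 + x - (1/2) x^3 + (9/40) x^5 + O(x^6).

a_0 = 1; a_1 = 1; a_2 = 0; a_3 = -1/2; a_4 = 0; a_5 = 9/40


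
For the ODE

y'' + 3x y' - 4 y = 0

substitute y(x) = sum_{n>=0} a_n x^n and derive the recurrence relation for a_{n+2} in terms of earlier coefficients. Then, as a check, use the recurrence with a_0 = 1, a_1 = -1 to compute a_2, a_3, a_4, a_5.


Substitute y = sum_n a_n x^n.
y''(x) has coefficient (n+2)(n+1) a_{n+2} at x^n;
3 x y'(x) has coefficient 3 n a_n at x^n (shift);
-4 y(x) has coefficient -4 a_n at x^n.
Matching x^n: (n+2)(n+1) a_{n+2} + (3n - 4) a_n = 0.
Thus a_{n+2} = (-3n + 4) / ((n+1)(n+2)) * a_n.

Check with a_0 = 1, a_1 = -1 (apply the recurrence for n = 0, 1, 2, 3): a_0 = 1, a_1 = -1, a_2 = 2, a_3 = -1/6, a_4 = -1/3, a_5 = 1/24.

a_(n+2) = (-3n + 4) / ((n+1)(n+2)) * a_n; check: a_0 = 1, a_1 = -1, a_2 = 2, a_3 = -1/6, a_4 = -1/3, a_5 = 1/24


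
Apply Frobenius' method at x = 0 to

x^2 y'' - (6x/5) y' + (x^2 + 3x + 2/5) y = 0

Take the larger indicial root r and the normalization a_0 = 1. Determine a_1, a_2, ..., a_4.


Write in Frobenius form y'' + (p(x)/x) y' + (q(x)/x^2) y = 0:
  p(x) = -6/5,  q(x) = x^2 + 3x + 2/5.
Indicial equation: r(r-1) + (-6/5) r + (2/5) = 0 -> roots r_1 = 2, r_2 = 1/5.
Take r = r_1 = 2. Let y(x) = x^r sum_{n>=0} a_n x^n with a_0 = 1.
Substitute y = x^r sum a_n x^n and match x^{r+n}. The recurrence is
  D(n) a_n + 3 a_{n-1} + 1 a_{n-2} = 0,  where D(n) = (r+n)(r+n-1) + (-6/5)(r+n) + (2/5).
  a_n = [-3 a_{n-1} - 1 a_{n-2}] / D(n).
Since the indicial polynomial factors as (r - r_1)(r - r_2), D(n) = (r_1 + n - r_1)(r_1 + n - r_2) = n(n + 9/5).
Evaluating step by step (a_0 = 1):
  n = 1: D(1) = 1(1 + 9/5) = 14/5; numerator = -3(1) = -3; a_1 = (-3)/(14/5) = -15/14
  n = 2: D(2) = 2(2 + 9/5) = 38/5; numerator = -3(-15/14) - 1(1) = 31/14; a_2 = (31/14)/(38/5) = 155/532
  n = 3: D(3) = 3(3 + 9/5) = 72/5; numerator = -3(155/532) - 1(-15/14) = 15/76; a_3 = (15/76)/(72/5) = 25/1824
  n = 4: D(4) = 4(4 + 9/5) = 116/5; numerator = -3(25/1824) - 1(155/532) = -1415/4256; a_4 = (-1415/4256)/(116/5) = -7075/493696

r = 2; a_0 = 1; a_1 = -15/14; a_2 = 155/532; a_3 = 25/1824; a_4 = -7075/493696


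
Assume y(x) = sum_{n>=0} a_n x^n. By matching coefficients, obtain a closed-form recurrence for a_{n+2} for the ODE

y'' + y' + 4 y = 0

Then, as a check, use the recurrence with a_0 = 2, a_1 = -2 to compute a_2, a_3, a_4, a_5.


Substitute y = sum_n a_n x^n.
y''(x) has coefficient (n+2)(n+1) a_{n+2} at x^n;
y'(x) has coefficient (n+1) a_{n+1} at x^n;
4 y(x) has coefficient 4 a_n at x^n.
Matching x^n: (n+2)(n+1) a_{n+2} + (n+1) a_{n+1} + 4 a_n = 0.
Thus a_{n+2} = [-(n+1) a_{n+1} - 4 a_n] / ((n+1)(n+2)).

Check with a_0 = 2, a_1 = -2 (apply the recurrence for n = 0, 1, 2, 3): a_0 = 2, a_1 = -2, a_2 = -3, a_3 = 7/3, a_4 = 5/12, a_5 = -11/20.

a_(n+2) = [-(n+1) a_(n+1) - 4 a_n] / ((n+1)(n+2)); check: a_0 = 2, a_1 = -2, a_2 = -3, a_3 = 7/3, a_4 = 5/12, a_5 = -11/20


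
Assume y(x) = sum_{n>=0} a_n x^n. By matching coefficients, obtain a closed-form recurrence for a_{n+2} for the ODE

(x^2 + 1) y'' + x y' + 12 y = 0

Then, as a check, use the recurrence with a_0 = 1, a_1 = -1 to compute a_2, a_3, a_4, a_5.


Substitute y = sum_n a_n x^n.
(1 + 1 x^2) y'' contributes (n+2)(n+1) a_{n+2} + n(n-1) a_n at x^n.
x y'(x) contributes n a_n at x^n.
12 y(x) contributes 12 a_n at x^n.
Matching x^n: (n+2)(n+1) a_{n+2} + (n(n-1) + n + 12) a_n = 0.
Thus a_{n+2} = (-n(n-1) - n - 12) / ((n+1)(n+2)) * a_n.

Check with a_0 = 1, a_1 = -1 (apply the recurrence for n = 0, 1, 2, 3): a_0 = 1, a_1 = -1, a_2 = -6, a_3 = 13/6, a_4 = 8, a_5 = -91/40.

a_(n+2) = (-n(n-1) - n - 12) / ((n+1)(n+2)) * a_n; check: a_0 = 1, a_1 = -1, a_2 = -6, a_3 = 13/6, a_4 = 8, a_5 = -91/40


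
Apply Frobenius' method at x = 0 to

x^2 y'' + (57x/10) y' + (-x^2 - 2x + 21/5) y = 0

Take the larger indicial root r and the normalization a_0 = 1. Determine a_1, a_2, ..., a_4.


Write in Frobenius form y'' + (p(x)/x) y' + (q(x)/x^2) y = 0:
  p(x) = 57/10,  q(x) = -x^2 - 2x + 21/5.
Indicial equation: r(r-1) + (57/10) r + (21/5) = 0 -> roots r_1 = -6/5, r_2 = -7/2.
Take r = r_1 = -6/5. Let y(x) = x^r sum_{n>=0} a_n x^n with a_0 = 1.
Substitute y = x^r sum a_n x^n and match x^{r+n}. The recurrence is
  D(n) a_n - 2 a_{n-1} - 1 a_{n-2} = 0,  where D(n) = (r+n)(r+n-1) + (57/10)(r+n) + (21/5).
  a_n = [2 a_{n-1} + 1 a_{n-2}] / D(n).
Since the indicial polynomial factors as (r - r_1)(r - r_2), D(n) = (r_1 + n - r_1)(r_1 + n - r_2) = n(n + 23/10).
Evaluating step by step (a_0 = 1):
  n = 1: D(1) = 1(1 + 23/10) = 33/10; numerator = 2(1) = 2; a_1 = (2)/(33/10) = 20/33
  n = 2: D(2) = 2(2 + 23/10) = 43/5; numerator = 2(20/33) + 1(1) = 73/33; a_2 = (73/33)/(43/5) = 365/1419
  n = 3: D(3) = 3(3 + 23/10) = 159/10; numerator = 2(365/1419) + 1(20/33) = 530/473; a_3 = (530/473)/(159/10) = 100/1419
  n = 4: D(4) = 4(4 + 23/10) = 126/5; numerator = 2(100/1419) + 1(365/1419) = 565/1419; a_4 = (565/1419)/(126/5) = 2825/178794

r = -6/5; a_0 = 1; a_1 = 20/33; a_2 = 365/1419; a_3 = 100/1419; a_4 = 2825/178794


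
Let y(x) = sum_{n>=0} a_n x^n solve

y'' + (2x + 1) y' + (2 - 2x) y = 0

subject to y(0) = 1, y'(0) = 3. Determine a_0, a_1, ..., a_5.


Ansatz: y(x) = sum_{n>=0} a_n x^n, so y'(x) = sum_{n>=1} n a_n x^(n-1) and y''(x) = sum_{n>=2} n(n-1) a_n x^(n-2).
Substitute into P(x) y'' + Q(x) y' + R(x) y = 0 with P(x) = 1, Q(x) = 2x + 1, R(x) = 2 - 2x, and match powers of x.
Initial conditions: a_0 = 1, a_1 = 3.
Setting the coefficient of each power of x to zero and solving order by order (substituting the coefficients already found):
  x^0: 2 a_2 + a_1 + 2 a_0 = 0  ->  2 a_2 = -a_1 - 2 a_0 = -5  ->  a_2 = -5/2
  x^1: 6 a_3 + 2 a_2 + 4 a_1 - 2 a_0 = 0  ->  6 a_3 = -2 a_2 - 4 a_1 + 2 a_0 = -5  ->  a_3 = -5/6
  x^2: 12 a_4 + 3 a_3 + 6 a_2 - 2 a_1 = 0  ->  12 a_4 = -3 a_3 - 6 a_2 + 2 a_1 = 47/2  ->  a_4 = 47/24
  x^3: 20 a_5 + 4 a_4 + 8 a_3 - 2 a_2 = 0  ->  20 a_5 = -4 a_4 - 8 a_3 + 2 a_2 = -37/6  ->  a_5 = -37/120
Truncated series: y(x) = 1 + 3 x - (5/2) x^2 - (5/6) x^3 + (47/24) x^4 - (37/120) x^5 + O(x^6).

a_0 = 1; a_1 = 3; a_2 = -5/2; a_3 = -5/6; a_4 = 47/24; a_5 = -37/120


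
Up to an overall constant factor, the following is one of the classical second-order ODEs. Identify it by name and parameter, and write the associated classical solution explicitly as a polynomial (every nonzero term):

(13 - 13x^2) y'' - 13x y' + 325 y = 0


All three coefficients share the factor 13; dividing through by 13 gives  (1 - x^2) y'' - x y' + 25 y = 0.
This matches the Chebyshev equation (1 - x^2) y'' - x y' + n^2 y = 0 (note the -x y' term, not -2x y') with n^2 = 25, so n = 5; the polynomial solution is T_5(x).
With y = sum_k a_k x^k, matching x^k gives (k+2)(k+1) a_{k+2} = (k^2 - n^2) a_k = (k - 5)(k + 5) a_k. The right side vanishes at k = 5, so the series with the parity of 5 terminates at degree 5.
Standard normalization: leading coefficient of T_n is 2^(n-1), so a_5 = 2^4 = 16. Work downward with a_k = (k+1)(k+2) a_{k+2} / ((k - 5)(k + 5)):
  a_3 = (4)(5)(16) / ((3 - 5)(3 + 5)) = 320/(-16) = -20
  a_1 = (2)(3)(-20) / ((1 - 5)(1 + 5)) = -120/(-24) = 5
Hence T_5(x) = 16 x^5 - 20 x^3 + 5 x.

T_5(x); series = 16 x^5 - 20 x^3 + 5 x


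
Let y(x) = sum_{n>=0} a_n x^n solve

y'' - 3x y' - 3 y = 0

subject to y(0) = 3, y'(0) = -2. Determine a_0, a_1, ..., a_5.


Ansatz: y(x) = sum_{n>=0} a_n x^n, so y'(x) = sum_{n>=1} n a_n x^(n-1) and y''(x) = sum_{n>=2} n(n-1) a_n x^(n-2).
Substitute into P(x) y'' + Q(x) y' + R(x) y = 0 with P(x) = 1, Q(x) = -3x, R(x) = -3, and match powers of x.
Initial conditions: a_0 = 3, a_1 = -2.
Setting the coefficient of each power of x to zero and solving order by order (substituting the coefficients already found):
  x^0: 2 a_2 - 3 a_0 = 0  ->  2 a_2 = 3 a_0 = 9  ->  a_2 = 9/2
  x^1: 6 a_3 - 6 a_1 = 0  ->  6 a_3 = 6 a_1 = -12  ->  a_3 = -2
  x^2: 12 a_4 - 9 a_2 = 0  ->  12 a_4 = 9 a_2 = 81/2  ->  a_4 = 27/8
  x^3: 20 a_5 - 12 a_3 = 0  ->  20 a_5 = 12 a_3 = -24  ->  a_5 = -6/5
Truncated series: y(x) = 3 - 2 x + (9/2) x^2 - 2 x^3 + (27/8) x^4 - (6/5) x^5 + O(x^6).

a_0 = 3; a_1 = -2; a_2 = 9/2; a_3 = -2; a_4 = 27/8; a_5 = -6/5


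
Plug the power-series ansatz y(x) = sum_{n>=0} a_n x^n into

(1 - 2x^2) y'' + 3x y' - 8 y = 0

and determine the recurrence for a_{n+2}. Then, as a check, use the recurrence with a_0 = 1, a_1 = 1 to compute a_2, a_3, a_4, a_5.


Substitute y = sum_n a_n x^n.
(1 - 2 x^2) y'' contributes (n+2)(n+1) a_{n+2} - 2 n(n-1) a_n at x^n.
3 x y'(x) contributes 3 n a_n at x^n.
-8 y(x) contributes -8 a_n at x^n.
Matching x^n: (n+2)(n+1) a_{n+2} + (-2 n(n-1) + 3 n - 8) a_n = 0.
Thus a_{n+2} = (2 n(n-1) - 3 n + 8) / ((n+1)(n+2)) * a_n.

Check with a_0 = 1, a_1 = 1 (apply the recurrence for n = 0, 1, 2, 3): a_0 = 1, a_1 = 1, a_2 = 4, a_3 = 5/6, a_4 = 2, a_5 = 11/24.

a_(n+2) = (2 n(n-1) - 3 n + 8) / ((n+1)(n+2)) * a_n; check: a_0 = 1, a_1 = 1, a_2 = 4, a_3 = 5/6, a_4 = 2, a_5 = 11/24


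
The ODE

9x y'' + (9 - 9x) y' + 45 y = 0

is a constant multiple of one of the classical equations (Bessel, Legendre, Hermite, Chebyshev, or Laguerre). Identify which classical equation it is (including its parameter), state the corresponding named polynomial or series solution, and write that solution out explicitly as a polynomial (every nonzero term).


All three coefficients share the factor 9; dividing through by 9 gives  x y'' + (1 - x) y' + 5 y = 0.
This matches the Laguerre equation x y'' + (1 - x) y' + n y = 0 with n = 5; the polynomial solution is L_5(x).
With y = sum_k a_k x^k, matching x^k gives (k+1)k a_{k+1} + (k+1) a_{k+1} - k a_k + n a_k = 0, i.e. (k+1)^2 a_{k+1} = (k - n) a_k = (k - 5) a_k. The right side vanishes at k = 5, so the series terminates at degree 5.
Standard normalization L_n(0) = 1 gives a_0 = 1. Work upward with a_{k+1} = (k - 5) a_k / (k+1)^2:
  a_1 = (0 - 5)(1) / 1^2 = -5/1 = -5
  a_2 = (1 - 5)(-5) / 2^2 = 20/4 = 5
  a_3 = (2 - 5)(5) / 3^2 = -15/9 = -5/3
  a_4 = (3 - 5)(-5/3) / 4^2 = (10/3)/16 = 5/24
  a_5 = (4 - 5)(5/24) / 5^2 = (-5/24)/25 = -1/120
Hence L_5(x) = -x^5/120 + 5 x^4/24 - 5 x^3/3 + 5 x^2 - 5 x + 1.

L_5(x); series = -x^5/120 + 5 x^4/24 - 5 x^3/3 + 5 x^2 - 5 x + 1


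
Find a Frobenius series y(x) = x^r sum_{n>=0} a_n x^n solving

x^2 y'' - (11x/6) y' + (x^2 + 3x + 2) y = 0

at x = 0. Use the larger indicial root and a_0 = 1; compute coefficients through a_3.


Write in Frobenius form y'' + (p(x)/x) y' + (q(x)/x^2) y = 0:
  p(x) = -11/6,  q(x) = x^2 + 3x + 2.
Indicial equation: r(r-1) + (-11/6) r + (2) = 0 -> roots r_1 = 3/2, r_2 = 4/3.
Take r = r_1 = 3/2. Let y(x) = x^r sum_{n>=0} a_n x^n with a_0 = 1.
Substitute y = x^r sum a_n x^n and match x^{r+n}. The recurrence is
  D(n) a_n + 3 a_{n-1} + 1 a_{n-2} = 0,  where D(n) = (r+n)(r+n-1) + (-11/6)(r+n) + (2).
  a_n = [-3 a_{n-1} - 1 a_{n-2}] / D(n).
Since the indicial polynomial factors as (r - r_1)(r - r_2), D(n) = (r_1 + n - r_1)(r_1 + n - r_2) = n(n + 1/6).
Evaluating step by step (a_0 = 1):
  n = 1: D(1) = 1(1 + 1/6) = 7/6; numerator = -3(1) = -3; a_1 = (-3)/(7/6) = -18/7
  n = 2: D(2) = 2(2 + 1/6) = 13/3; numerator = -3(-18/7) - 1(1) = 47/7; a_2 = (47/7)/(13/3) = 141/91
  n = 3: D(3) = 3(3 + 1/6) = 19/2; numerator = -3(141/91) - 1(-18/7) = -27/13; a_3 = (-27/13)/(19/2) = -54/247

r = 3/2; a_0 = 1; a_1 = -18/7; a_2 = 141/91; a_3 = -54/247
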